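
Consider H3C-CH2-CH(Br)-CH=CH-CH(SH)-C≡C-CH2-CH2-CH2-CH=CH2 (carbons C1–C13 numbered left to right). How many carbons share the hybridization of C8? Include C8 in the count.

C8 is sp (two π bonds).
C1: sp3
C2: sp3
C3: sp3
C4: sp2
C5: sp2
C6: sp3
C7: sp ✓
C8: sp ✓
C9: sp3
C10: sp3
C11: sp3
C12: sp2
C13: sp2
2 carbons are sp.

2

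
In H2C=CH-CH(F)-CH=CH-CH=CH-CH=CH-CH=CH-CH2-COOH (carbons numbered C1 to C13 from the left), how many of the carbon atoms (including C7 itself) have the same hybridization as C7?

C7 is sp2 (one π bond).
C1: sp2 ✓
C2: sp2 ✓
C3: sp3
C4: sp2 ✓
C5: sp2 ✓
C6: sp2 ✓
C7: sp2 ✓
C8: sp2 ✓
C9: sp2 ✓
C10: sp2 ✓
C11: sp2 ✓
C12: sp3
C13: sp2 ✓
11 carbons are sp2.

11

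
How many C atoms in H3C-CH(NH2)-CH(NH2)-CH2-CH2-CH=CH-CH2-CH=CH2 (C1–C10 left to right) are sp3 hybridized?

6

C1: sp3 ✓
C2: sp3 ✓
C3: sp3 ✓
C4: sp3 ✓
C5: sp3 ✓
C6: sp2
C7: sp2
C8: sp3 ✓
C9: sp2
C10: sp2
C1, C2, C3, C4, C5, C8 → 6 sp3 carbons.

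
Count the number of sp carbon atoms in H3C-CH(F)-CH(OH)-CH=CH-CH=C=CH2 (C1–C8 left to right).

1

C1: sp3
C2: sp3
C3: sp3
C4: sp2
C5: sp2
C6: sp2
C7: sp ✓
C8: sp2
C7 → 1 sp carbon.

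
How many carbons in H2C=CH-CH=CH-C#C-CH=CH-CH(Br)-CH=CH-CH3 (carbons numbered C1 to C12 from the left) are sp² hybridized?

8

C1: sp2 ✓
C2: sp2 ✓
C3: sp2 ✓
C4: sp2 ✓
C5: sp
C6: sp
C7: sp2 ✓
C8: sp2 ✓
C9: sp3
C10: sp2 ✓
C11: sp2 ✓
C12: sp3
C1, C2, C3, C4, C7, C8, C10, C11 → 8 sp2 carbons.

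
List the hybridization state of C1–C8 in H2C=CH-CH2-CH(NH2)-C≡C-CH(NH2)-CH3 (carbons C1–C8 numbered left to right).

C1 sp2, C2 sp2, C3 sp3, C4 sp3, C5 sp, C6 sp, C7 sp3, C8 sp3

C1 carries 3 σ bonds, plus one π bond, giving a steric number of 3, so it is sp2.
C2: 3 σ bonds, plus one π bond — 3 electron domains, sp2.
C3 is sp3: 4 σ bonds, 4 electron-density regions.
C4: 4 σ bonds; 4 regions of electron density → sp3.
C5 has 2 σ bonds, plus two π bonds: steric number 2 → sp.
C6 — 2 σ bonds, plus two π bonds. Steric number 2, so sp.
C7 (4 σ bonds) has steric number 4: sp3.
C8: 4 σ bonds; 4 regions of electron density → sp3.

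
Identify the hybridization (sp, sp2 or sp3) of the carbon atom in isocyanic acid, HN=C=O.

The carbon atom: 2 σ bonds, plus two π bonds — 2 electron domains, sp.

sp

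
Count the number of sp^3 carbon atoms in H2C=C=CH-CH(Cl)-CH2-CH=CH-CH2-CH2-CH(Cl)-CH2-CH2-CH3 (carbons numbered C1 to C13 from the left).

C1: sp2
C2: sp
C3: sp2
C4: sp3 ✓
C5: sp3 ✓
C6: sp2
C7: sp2
C8: sp3 ✓
C9: sp3 ✓
C10: sp3 ✓
C11: sp3 ✓
C12: sp3 ✓
C13: sp3 ✓
C4, C5, C8, C9, C10, C11, C12, C13 → 8 sp3 carbons.

8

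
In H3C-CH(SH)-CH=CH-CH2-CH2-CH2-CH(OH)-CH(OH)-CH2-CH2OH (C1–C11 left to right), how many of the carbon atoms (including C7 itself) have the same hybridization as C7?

9

C7 is sp3 (only σ bonds).
C1: sp3 ✓
C2: sp3 ✓
C3: sp2
C4: sp2
C5: sp3 ✓
C6: sp3 ✓
C7: sp3 ✓
C8: sp3 ✓
C9: sp3 ✓
C10: sp3 ✓
C11: sp3 ✓
9 carbons are sp3.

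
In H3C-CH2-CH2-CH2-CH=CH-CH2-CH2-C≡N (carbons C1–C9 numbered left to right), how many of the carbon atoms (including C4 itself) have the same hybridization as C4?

6

C4 is sp3 (only σ bonds).
C1: sp3 ✓
C2: sp3 ✓
C3: sp3 ✓
C4: sp3 ✓
C5: sp2
C6: sp2
C7: sp3 ✓
C8: sp3 ✓
C9: sp
6 carbons are sp3.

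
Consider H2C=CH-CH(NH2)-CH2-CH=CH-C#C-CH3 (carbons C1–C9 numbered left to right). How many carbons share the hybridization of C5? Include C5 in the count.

4

C5 is sp2 (one π bond).
C1: sp2 ✓
C2: sp2 ✓
C3: sp3
C4: sp3
C5: sp2 ✓
C6: sp2 ✓
C7: sp
C8: sp
C9: sp3
4 carbons are sp2.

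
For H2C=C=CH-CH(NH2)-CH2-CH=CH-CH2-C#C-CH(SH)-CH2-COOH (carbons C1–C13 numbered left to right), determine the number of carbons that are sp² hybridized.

5

C1: sp2 ✓
C2: sp
C3: sp2 ✓
C4: sp3
C5: sp3
C6: sp2 ✓
C7: sp2 ✓
C8: sp3
C9: sp
C10: sp
C11: sp3
C12: sp3
C13: sp2 ✓
C1, C3, C6, C7, C13 → 5 sp2 carbons.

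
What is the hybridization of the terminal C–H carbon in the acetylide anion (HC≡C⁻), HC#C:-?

sp

The terminal C–H carbon (2 σ bonds, plus two π bonds) has steric number 2: sp.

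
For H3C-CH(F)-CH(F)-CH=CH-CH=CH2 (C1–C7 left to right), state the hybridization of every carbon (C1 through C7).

C1 sp3, C2 sp3, C3 sp3, C4 sp2, C5 sp2, C6 sp2, C7 sp2

C1 has 4 σ bonds: steric number 4 → sp3.
C2 is sp3: 4 σ bonds, 4 electron-density regions.
C3 is sp3: 4 σ bonds, 4 electron-density regions.
C4 is sp2: 3 σ bonds, plus one π bond, 3 electron-density regions.
C5 has 3 σ bonds, plus one π bond: steric number 3 → sp2.
C6 has 3 σ bonds, plus one π bond: steric number 3 → sp2.
C7: 3 σ bonds, plus one π bond — 3 electron domains, sp2.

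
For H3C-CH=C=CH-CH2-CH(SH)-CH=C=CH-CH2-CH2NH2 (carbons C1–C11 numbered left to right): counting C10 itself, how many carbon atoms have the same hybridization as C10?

C10 is sp3 (only σ bonds).
C1: sp3 ✓
C2: sp2
C3: sp
C4: sp2
C5: sp3 ✓
C6: sp3 ✓
C7: sp2
C8: sp
C9: sp2
C10: sp3 ✓
C11: sp3 ✓
5 carbons are sp3.

5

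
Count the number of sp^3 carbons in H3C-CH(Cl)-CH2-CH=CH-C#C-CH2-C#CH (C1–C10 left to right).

C1: sp3 ✓
C2: sp3 ✓
C3: sp3 ✓
C4: sp2
C5: sp2
C6: sp
C7: sp
C8: sp3 ✓
C9: sp
C10: sp
C1, C2, C3, C8 → 4 sp3 carbons.

4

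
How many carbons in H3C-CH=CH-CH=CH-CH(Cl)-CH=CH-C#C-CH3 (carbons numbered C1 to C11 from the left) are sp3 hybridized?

3

C1: sp3 ✓
C2: sp2
C3: sp2
C4: sp2
C5: sp2
C6: sp3 ✓
C7: sp2
C8: sp2
C9: sp
C10: sp
C11: sp3 ✓
C1, C6, C11 → 3 sp3 carbons.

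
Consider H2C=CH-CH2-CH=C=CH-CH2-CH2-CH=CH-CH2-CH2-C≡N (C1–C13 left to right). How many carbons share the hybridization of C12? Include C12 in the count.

C12 is sp3 (only σ bonds).
C1: sp2
C2: sp2
C3: sp3 ✓
C4: sp2
C5: sp
C6: sp2
C7: sp3 ✓
C8: sp3 ✓
C9: sp2
C10: sp2
C11: sp3 ✓
C12: sp3 ✓
C13: sp
5 carbons are sp3.

5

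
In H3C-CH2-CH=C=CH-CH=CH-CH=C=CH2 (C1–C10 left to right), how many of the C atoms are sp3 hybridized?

C1: sp3 ✓
C2: sp3 ✓
C3: sp2
C4: sp
C5: sp2
C6: sp2
C7: sp2
C8: sp2
C9: sp
C10: sp2
C1, C2 → 2 sp3 carbons.

2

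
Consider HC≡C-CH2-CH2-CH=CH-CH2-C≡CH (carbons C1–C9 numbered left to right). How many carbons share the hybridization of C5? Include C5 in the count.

C5 is sp2 (one π bond).
C1: sp
C2: sp
C3: sp3
C4: sp3
C5: sp2 ✓
C6: sp2 ✓
C7: sp3
C8: sp
C9: sp
2 carbons are sp2.

2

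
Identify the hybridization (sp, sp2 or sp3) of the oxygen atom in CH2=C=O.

sp2

The oxygen atom — 1 σ bond and 2 lone pairs, plus one π bond. Steric number 3, so sp2.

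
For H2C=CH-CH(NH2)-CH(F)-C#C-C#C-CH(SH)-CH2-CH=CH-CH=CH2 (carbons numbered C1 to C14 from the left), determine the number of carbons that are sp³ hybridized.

4

C1: sp2
C2: sp2
C3: sp3 ✓
C4: sp3 ✓
C5: sp
C6: sp
C7: sp
C8: sp
C9: sp3 ✓
C10: sp3 ✓
C11: sp2
C12: sp2
C13: sp2
C14: sp2
C3, C4, C9, C10 → 4 sp3 carbons.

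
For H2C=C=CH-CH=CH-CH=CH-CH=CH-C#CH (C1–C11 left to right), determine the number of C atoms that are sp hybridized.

C1: sp2
C2: sp ✓
C3: sp2
C4: sp2
C5: sp2
C6: sp2
C7: sp2
C8: sp2
C9: sp2
C10: sp ✓
C11: sp ✓
C2, C10, C11 → 3 sp carbons.

3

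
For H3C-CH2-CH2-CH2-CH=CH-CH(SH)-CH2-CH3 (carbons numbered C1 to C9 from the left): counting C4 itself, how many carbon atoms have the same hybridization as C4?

C4 is sp3 (only σ bonds).
C1: sp3 ✓
C2: sp3 ✓
C3: sp3 ✓
C4: sp3 ✓
C5: sp2
C6: sp2
C7: sp3 ✓
C8: sp3 ✓
C9: sp3 ✓
7 carbons are sp3.

7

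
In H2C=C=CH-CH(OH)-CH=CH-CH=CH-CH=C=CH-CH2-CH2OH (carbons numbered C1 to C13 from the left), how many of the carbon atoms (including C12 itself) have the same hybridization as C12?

3

C12 is sp3 (only σ bonds).
C1: sp2
C2: sp
C3: sp2
C4: sp3 ✓
C5: sp2
C6: sp2
C7: sp2
C8: sp2
C9: sp2
C10: sp
C11: sp2
C12: sp3 ✓
C13: sp3 ✓
3 carbons are sp3.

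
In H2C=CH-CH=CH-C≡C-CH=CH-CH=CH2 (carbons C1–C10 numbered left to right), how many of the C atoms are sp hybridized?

2

C1: sp2
C2: sp2
C3: sp2
C4: sp2
C5: sp ✓
C6: sp ✓
C7: sp2
C8: sp2
C9: sp2
C10: sp2
C5, C6 → 2 sp carbons.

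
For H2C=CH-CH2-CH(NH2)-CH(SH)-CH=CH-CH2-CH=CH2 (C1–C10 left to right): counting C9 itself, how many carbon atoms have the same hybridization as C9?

C9 is sp2 (one π bond).
C1: sp2 ✓
C2: sp2 ✓
C3: sp3
C4: sp3
C5: sp3
C6: sp2 ✓
C7: sp2 ✓
C8: sp3
C9: sp2 ✓
C10: sp2 ✓
6 carbons are sp2.

6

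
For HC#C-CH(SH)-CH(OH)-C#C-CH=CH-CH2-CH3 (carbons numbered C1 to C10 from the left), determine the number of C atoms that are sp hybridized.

4

C1: sp ✓
C2: sp ✓
C3: sp3
C4: sp3
C5: sp ✓
C6: sp ✓
C7: sp2
C8: sp2
C9: sp3
C10: sp3
C1, C2, C5, C6 → 4 sp carbons.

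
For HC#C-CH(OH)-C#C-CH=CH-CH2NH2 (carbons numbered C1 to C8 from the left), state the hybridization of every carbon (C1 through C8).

C1 sp, C2 sp, C3 sp3, C4 sp, C5 sp, C6 sp2, C7 sp2, C8 sp3

C1 carries 2 σ bonds, plus two π bonds, giving a steric number of 2, so it is sp.
C2 carries 2 σ bonds, plus two π bonds, giving a steric number of 2, so it is sp.
C3: 4 σ bonds; 4 regions of electron density → sp3.
C4 — 2 σ bonds, plus two π bonds. Steric number 2, so sp.
C5 carries 2 σ bonds, plus two π bonds, giving a steric number of 2, so it is sp.
C6 is sp2: 3 σ bonds, plus one π bond, 3 electron-density regions.
C7 has 3 σ bonds, plus one π bond: steric number 3 → sp2.
C8 carries 4 σ bonds, giving a steric number of 4, so it is sp3.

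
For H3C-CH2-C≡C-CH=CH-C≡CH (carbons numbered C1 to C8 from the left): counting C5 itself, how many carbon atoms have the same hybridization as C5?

2

C5 is sp2 (one π bond).
C1: sp3
C2: sp3
C3: sp
C4: sp
C5: sp2 ✓
C6: sp2 ✓
C7: sp
C8: sp
2 carbons are sp2.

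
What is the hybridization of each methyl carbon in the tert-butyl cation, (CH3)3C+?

sp³

Each methyl carbon is sp3: 4 σ bonds, 4 electron-density regions.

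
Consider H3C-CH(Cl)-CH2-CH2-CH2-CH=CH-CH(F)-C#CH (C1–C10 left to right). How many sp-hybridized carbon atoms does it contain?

C1: sp3
C2: sp3
C3: sp3
C4: sp3
C5: sp3
C6: sp2
C7: sp2
C8: sp3
C9: sp ✓
C10: sp ✓
C9, C10 → 2 sp carbons.

2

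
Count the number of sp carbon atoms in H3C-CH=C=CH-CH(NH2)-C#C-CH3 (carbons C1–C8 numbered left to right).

3

C1: sp3
C2: sp2
C3: sp ✓
C4: sp2
C5: sp3
C6: sp ✓
C7: sp ✓
C8: sp3
C3, C6, C7 → 3 sp carbons.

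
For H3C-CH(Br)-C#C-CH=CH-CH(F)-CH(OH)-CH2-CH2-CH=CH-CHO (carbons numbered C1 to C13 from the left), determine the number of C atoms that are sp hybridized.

C1: sp3
C2: sp3
C3: sp ✓
C4: sp ✓
C5: sp2
C6: sp2
C7: sp3
C8: sp3
C9: sp3
C10: sp3
C11: sp2
C12: sp2
C13: sp2
C3, C4 → 2 sp carbons.

2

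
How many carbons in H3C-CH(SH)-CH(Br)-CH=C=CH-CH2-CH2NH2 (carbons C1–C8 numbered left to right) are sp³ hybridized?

C1: sp3 ✓
C2: sp3 ✓
C3: sp3 ✓
C4: sp2
C5: sp
C6: sp2
C7: sp3 ✓
C8: sp3 ✓
C1, C2, C3, C7, C8 → 5 sp3 carbons.

5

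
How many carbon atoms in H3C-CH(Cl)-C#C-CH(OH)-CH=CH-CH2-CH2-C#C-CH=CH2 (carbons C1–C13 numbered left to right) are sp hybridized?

4

C1: sp3
C2: sp3
C3: sp ✓
C4: sp ✓
C5: sp3
C6: sp2
C7: sp2
C8: sp3
C9: sp3
C10: sp ✓
C11: sp ✓
C12: sp2
C13: sp2
C3, C4, C10, C11 → 4 sp carbons.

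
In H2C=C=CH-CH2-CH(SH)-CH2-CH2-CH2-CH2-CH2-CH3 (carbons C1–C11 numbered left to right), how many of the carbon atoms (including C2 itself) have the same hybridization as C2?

C2 is sp (two π bonds).
C1: sp2
C2: sp ✓
C3: sp2
C4: sp3
C5: sp3
C6: sp3
C7: sp3
C8: sp3
C9: sp3
C10: sp3
C11: sp3
1 carbon is sp.

1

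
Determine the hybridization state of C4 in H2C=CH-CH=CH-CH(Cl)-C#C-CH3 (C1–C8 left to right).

sp2

C4: 3 σ bonds, plus one π bond; 3 regions of electron density → sp2.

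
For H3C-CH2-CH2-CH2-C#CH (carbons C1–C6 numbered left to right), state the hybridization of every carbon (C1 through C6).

C1 sp3, C2 sp3, C3 sp3, C4 sp3, C5 sp, C6 sp

C1: 4 σ bonds; 4 regions of electron density → sp3.
C2: 4 σ bonds; 4 regions of electron density → sp3.
C3: 4 σ bonds — 4 electron domains, sp3.
C4 carries 4 σ bonds, giving a steric number of 4, so it is sp3.
C5 carries 2 σ bonds, plus two π bonds, giving a steric number of 2, so it is sp.
C6 (2 σ bonds, plus two π bonds) has steric number 2: sp.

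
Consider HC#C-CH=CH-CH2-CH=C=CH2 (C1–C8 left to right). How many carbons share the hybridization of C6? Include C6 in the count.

C6 is sp2 (one π bond).
C1: sp
C2: sp
C3: sp2 ✓
C4: sp2 ✓
C5: sp3
C6: sp2 ✓
C7: sp
C8: sp2 ✓
4 carbons are sp2.

4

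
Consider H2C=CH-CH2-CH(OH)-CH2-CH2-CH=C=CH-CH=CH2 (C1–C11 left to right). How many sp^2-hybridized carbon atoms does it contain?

6

C1: sp2 ✓
C2: sp2 ✓
C3: sp3
C4: sp3
C5: sp3
C6: sp3
C7: sp2 ✓
C8: sp
C9: sp2 ✓
C10: sp2 ✓
C11: sp2 ✓
C1, C2, C7, C9, C10, C11 → 6 sp2 carbons.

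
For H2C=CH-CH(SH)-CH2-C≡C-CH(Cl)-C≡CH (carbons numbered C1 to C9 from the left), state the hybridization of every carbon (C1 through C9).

C1 — 3 σ bonds, plus one π bond. Steric number 3, so sp2.
C2 has 3 σ bonds, plus one π bond: steric number 3 → sp2.
C3: 4 σ bonds — 4 electron domains, sp3.
C4 has 4 σ bonds: steric number 4 → sp3.
C5 has 2 σ bonds, plus two π bonds: steric number 2 → sp.
C6 is sp: 2 σ bonds, plus two π bonds, 2 electron-density regions.
C7: 4 σ bonds; 4 regions of electron density → sp3.
C8 is sp: 2 σ bonds, plus two π bonds, 2 electron-density regions.
C9: 2 σ bonds, plus two π bonds; 2 regions of electron density → sp.

C1 sp2, C2 sp2, C3 sp3, C4 sp3, C5 sp, C6 sp, C7 sp3, C8 sp, C9 sp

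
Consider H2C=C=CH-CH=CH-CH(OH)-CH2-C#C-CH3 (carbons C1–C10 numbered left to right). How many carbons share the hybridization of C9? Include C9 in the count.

3

C9 is sp (two π bonds).
C1: sp2
C2: sp ✓
C3: sp2
C4: sp2
C5: sp2
C6: sp3
C7: sp3
C8: sp ✓
C9: sp ✓
C10: sp3
3 carbons are sp.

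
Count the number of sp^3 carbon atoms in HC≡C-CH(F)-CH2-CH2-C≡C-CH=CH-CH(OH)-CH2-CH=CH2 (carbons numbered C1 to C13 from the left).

5

C1: sp
C2: sp
C3: sp3 ✓
C4: sp3 ✓
C5: sp3 ✓
C6: sp
C7: sp
C8: sp2
C9: sp2
C10: sp3 ✓
C11: sp3 ✓
C12: sp2
C13: sp2
C3, C4, C5, C10, C11 → 5 sp3 carbons.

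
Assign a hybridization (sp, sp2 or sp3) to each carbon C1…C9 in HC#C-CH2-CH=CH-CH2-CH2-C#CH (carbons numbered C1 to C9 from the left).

C1 sp, C2 sp, C3 sp3, C4 sp2, C5 sp2, C6 sp3, C7 sp3, C8 sp, C9 sp

C1 — 2 σ bonds, plus two π bonds. Steric number 2, so sp.
C2 has 2 σ bonds, plus two π bonds: steric number 2 → sp.
C3 carries 4 σ bonds, giving a steric number of 4, so it is sp3.
C4 (3 σ bonds, plus one π bond) has steric number 3: sp2.
C5: 3 σ bonds, plus one π bond; 3 regions of electron density → sp2.
C6 (4 σ bonds) has steric number 4: sp3.
C7: 4 σ bonds; 4 regions of electron density → sp3.
C8 — 2 σ bonds, plus two π bonds. Steric number 2, so sp.
C9 is sp: 2 σ bonds, plus two π bonds, 2 electron-density regions.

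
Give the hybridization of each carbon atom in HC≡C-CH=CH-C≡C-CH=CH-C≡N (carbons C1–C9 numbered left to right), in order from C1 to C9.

C1 has 2 σ bonds, plus two π bonds: steric number 2 → sp.
C2 has 2 σ bonds, plus two π bonds: steric number 2 → sp.
C3: 3 σ bonds, plus one π bond; 3 regions of electron density → sp2.
C4 carries 3 σ bonds, plus one π bond, giving a steric number of 3, so it is sp2.
C5 carries 2 σ bonds, plus two π bonds, giving a steric number of 2, so it is sp.
C6 (2 σ bonds, plus two π bonds) has steric number 2: sp.
C7 — 3 σ bonds, plus one π bond. Steric number 3, so sp2.
C8 (3 σ bonds, plus one π bond) has steric number 3: sp2.
C9 — 2 σ bonds, plus two π bonds. Steric number 2, so sp.

C1 sp, C2 sp, C3 sp2, C4 sp2, C5 sp, C6 sp, C7 sp2, C8 sp2, C9 sp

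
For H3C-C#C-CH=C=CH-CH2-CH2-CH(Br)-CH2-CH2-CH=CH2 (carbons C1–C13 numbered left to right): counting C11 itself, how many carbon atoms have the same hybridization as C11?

6

C11 is sp3 (only σ bonds).
C1: sp3 ✓
C2: sp
C3: sp
C4: sp2
C5: sp
C6: sp2
C7: sp3 ✓
C8: sp3 ✓
C9: sp3 ✓
C10: sp3 ✓
C11: sp3 ✓
C12: sp2
C13: sp2
6 carbons are sp3.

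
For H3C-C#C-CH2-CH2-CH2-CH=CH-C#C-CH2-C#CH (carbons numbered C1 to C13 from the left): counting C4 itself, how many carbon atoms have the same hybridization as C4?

5

C4 is sp3 (only σ bonds).
C1: sp3 ✓
C2: sp
C3: sp
C4: sp3 ✓
C5: sp3 ✓
C6: sp3 ✓
C7: sp2
C8: sp2
C9: sp
C10: sp
C11: sp3 ✓
C12: sp
C13: sp
5 carbons are sp3.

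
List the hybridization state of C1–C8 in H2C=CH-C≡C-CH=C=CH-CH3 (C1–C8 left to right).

C1 sp2, C2 sp2, C3 sp, C4 sp, C5 sp2, C6 sp, C7 sp2, C8 sp3

C1 has 3 σ bonds, plus one π bond: steric number 3 → sp2.
C2 — 3 σ bonds, plus one π bond. Steric number 3, so sp2.
C3: 2 σ bonds, plus two π bonds; 2 regions of electron density → sp.
C4 — 2 σ bonds, plus two π bonds. Steric number 2, so sp.
C5 (3 σ bonds, plus one π bond) has steric number 3: sp2.
C6 is sp: 2 σ bonds, plus two π bonds, 2 electron-density regions.
C7 carries 3 σ bonds, plus one π bond, giving a steric number of 3, so it is sp2.
C8: 4 σ bonds — 4 electron domains, sp3.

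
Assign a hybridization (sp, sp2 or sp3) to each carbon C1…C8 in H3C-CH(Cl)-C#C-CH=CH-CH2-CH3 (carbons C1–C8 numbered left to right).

C1 has 4 σ bonds: steric number 4 → sp3.
C2 — 4 σ bonds. Steric number 4, so sp3.
C3 has 2 σ bonds, plus two π bonds: steric number 2 → sp.
C4 (2 σ bonds, plus two π bonds) has steric number 2: sp.
C5 is sp2: 3 σ bonds, plus one π bond, 3 electron-density regions.
C6 carries 3 σ bonds, plus one π bond, giving a steric number of 3, so it is sp2.
C7 — 4 σ bonds. Steric number 4, so sp3.
C8 has 4 σ bonds: steric number 4 → sp3.

C1 sp3, C2 sp3, C3 sp, C4 sp, C5 sp2, C6 sp2, C7 sp3, C8 sp3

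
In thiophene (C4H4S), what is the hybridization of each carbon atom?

Each carbon atom carries 3 σ bonds, plus one π bond, giving a steric number of 3, so it is sp2.

sp2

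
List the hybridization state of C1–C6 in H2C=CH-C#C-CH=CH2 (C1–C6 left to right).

C1: 3 σ bonds, plus one π bond; 3 regions of electron density → sp2.
C2: 3 σ bonds, plus one π bond; 3 regions of electron density → sp2.
C3 — 2 σ bonds, plus two π bonds. Steric number 2, so sp.
C4: 2 σ bonds, plus two π bonds — 2 electron domains, sp.
C5: 3 σ bonds, plus one π bond — 3 electron domains, sp2.
C6 — 3 σ bonds, plus one π bond. Steric number 3, so sp2.

C1 sp2, C2 sp2, C3 sp, C4 sp, C5 sp2, C6 sp2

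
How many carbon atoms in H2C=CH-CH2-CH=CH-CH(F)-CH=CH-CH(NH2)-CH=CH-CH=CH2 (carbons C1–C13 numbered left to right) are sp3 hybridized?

C1: sp2
C2: sp2
C3: sp3 ✓
C4: sp2
C5: sp2
C6: sp3 ✓
C7: sp2
C8: sp2
C9: sp3 ✓
C10: sp2
C11: sp2
C12: sp2
C13: sp2
C3, C6, C9 → 3 sp3 carbons.

3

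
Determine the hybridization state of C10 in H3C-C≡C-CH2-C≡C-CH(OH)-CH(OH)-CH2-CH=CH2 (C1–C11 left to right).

sp^2

C10: 3 σ bonds, plus one π bond — 3 electron domains, sp2.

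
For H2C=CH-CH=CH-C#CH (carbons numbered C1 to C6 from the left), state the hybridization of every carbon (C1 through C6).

C1 sp2, C2 sp2, C3 sp2, C4 sp2, C5 sp, C6 sp

C1: 3 σ bonds, plus one π bond; 3 regions of electron density → sp2.
C2 — 3 σ bonds, plus one π bond. Steric number 3, so sp2.
C3 — 3 σ bonds, plus one π bond. Steric number 3, so sp2.
C4 (3 σ bonds, plus one π bond) has steric number 3: sp2.
C5 carries 2 σ bonds, plus two π bonds, giving a steric number of 2, so it is sp.
C6 (2 σ bonds, plus two π bonds) has steric number 2: sp.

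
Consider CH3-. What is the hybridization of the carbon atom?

Three σ bonds + one lone pair = steric number 4 → sp3, pyramidal.

sp^3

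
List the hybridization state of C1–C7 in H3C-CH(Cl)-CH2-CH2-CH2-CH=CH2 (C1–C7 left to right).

C1 is sp3: 4 σ bonds, 4 electron-density regions.
C2 — 4 σ bonds. Steric number 4, so sp3.
C3: 4 σ bonds; 4 regions of electron density → sp3.
C4 — 4 σ bonds. Steric number 4, so sp3.
C5 carries 4 σ bonds, giving a steric number of 4, so it is sp3.
C6: 3 σ bonds, plus one π bond — 3 electron domains, sp2.
C7 is sp2: 3 σ bonds, plus one π bond, 3 electron-density regions.

C1 sp3, C2 sp3, C3 sp3, C4 sp3, C5 sp3, C6 sp2, C7 sp2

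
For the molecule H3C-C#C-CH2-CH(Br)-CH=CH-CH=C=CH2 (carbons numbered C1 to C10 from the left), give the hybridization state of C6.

sp^2

C6 has 3 σ bonds, plus one π bond: steric number 3 → sp2.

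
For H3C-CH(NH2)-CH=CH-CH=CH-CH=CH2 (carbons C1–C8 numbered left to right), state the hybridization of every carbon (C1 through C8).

C1 sp3, C2 sp3, C3 sp2, C4 sp2, C5 sp2, C6 sp2, C7 sp2, C8 sp2

C1: 4 σ bonds; 4 regions of electron density → sp3.
C2 has 4 σ bonds: steric number 4 → sp3.
C3 carries 3 σ bonds, plus one π bond, giving a steric number of 3, so it is sp2.
C4 (3 σ bonds, plus one π bond) has steric number 3: sp2.
C5 is sp2: 3 σ bonds, plus one π bond, 3 electron-density regions.
C6 — 3 σ bonds, plus one π bond. Steric number 3, so sp2.
C7 (3 σ bonds, plus one π bond) has steric number 3: sp2.
C8: 3 σ bonds, plus one π bond — 3 electron domains, sp2.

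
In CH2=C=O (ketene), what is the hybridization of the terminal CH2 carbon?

The terminal CH2 carbon: 3 σ bonds, plus one π bond — 3 electron domains, sp2.

sp2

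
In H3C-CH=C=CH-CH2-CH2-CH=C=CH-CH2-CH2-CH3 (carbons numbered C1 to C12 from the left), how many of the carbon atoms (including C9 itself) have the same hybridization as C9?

4

C9 is sp2 (one π bond).
C1: sp3
C2: sp2 ✓
C3: sp
C4: sp2 ✓
C5: sp3
C6: sp3
C7: sp2 ✓
C8: sp
C9: sp2 ✓
C10: sp3
C11: sp3
C12: sp3
4 carbons are sp2.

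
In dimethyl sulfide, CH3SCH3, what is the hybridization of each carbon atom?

sp^3

Each carbon atom — 4 σ bonds. Steric number 4, so sp3.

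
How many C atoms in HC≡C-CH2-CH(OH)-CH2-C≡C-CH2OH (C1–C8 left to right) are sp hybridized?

C1: sp ✓
C2: sp ✓
C3: sp3
C4: sp3
C5: sp3
C6: sp ✓
C7: sp ✓
C8: sp3
C1, C2, C6, C7 → 4 sp carbons.

4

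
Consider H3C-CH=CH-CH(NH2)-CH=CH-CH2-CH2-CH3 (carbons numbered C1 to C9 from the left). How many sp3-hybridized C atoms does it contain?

5

C1: sp3 ✓
C2: sp2
C3: sp2
C4: sp3 ✓
C5: sp2
C6: sp2
C7: sp3 ✓
C8: sp3 ✓
C9: sp3 ✓
C1, C4, C7, C8, C9 → 5 sp3 carbons.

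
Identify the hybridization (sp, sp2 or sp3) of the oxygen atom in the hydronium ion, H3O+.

sp3

Three σ bonds + one lone pair = steric number 4 → sp3.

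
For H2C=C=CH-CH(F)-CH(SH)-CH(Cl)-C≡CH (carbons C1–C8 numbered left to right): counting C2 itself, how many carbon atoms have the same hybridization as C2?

3

C2 is sp (two π bonds).
C1: sp2
C2: sp ✓
C3: sp2
C4: sp3
C5: sp3
C6: sp3
C7: sp ✓
C8: sp ✓
3 carbons are sp.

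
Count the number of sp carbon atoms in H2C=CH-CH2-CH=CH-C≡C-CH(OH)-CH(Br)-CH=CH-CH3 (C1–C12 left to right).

C1: sp2
C2: sp2
C3: sp3
C4: sp2
C5: sp2
C6: sp ✓
C7: sp ✓
C8: sp3
C9: sp3
C10: sp2
C11: sp2
C12: sp3
C6, C7 → 2 sp carbons.

2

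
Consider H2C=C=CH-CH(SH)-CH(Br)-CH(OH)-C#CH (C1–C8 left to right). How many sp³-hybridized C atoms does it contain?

3

C1: sp2
C2: sp
C3: sp2
C4: sp3 ✓
C5: sp3 ✓
C6: sp3 ✓
C7: sp
C8: sp
C4, C5, C6 → 3 sp3 carbons.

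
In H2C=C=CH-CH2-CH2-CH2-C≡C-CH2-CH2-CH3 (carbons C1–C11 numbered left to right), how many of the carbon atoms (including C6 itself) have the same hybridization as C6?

C6 is sp3 (only σ bonds).
C1: sp2
C2: sp
C3: sp2
C4: sp3 ✓
C5: sp3 ✓
C6: sp3 ✓
C7: sp
C8: sp
C9: sp3 ✓
C10: sp3 ✓
C11: sp3 ✓
6 carbons are sp3.

6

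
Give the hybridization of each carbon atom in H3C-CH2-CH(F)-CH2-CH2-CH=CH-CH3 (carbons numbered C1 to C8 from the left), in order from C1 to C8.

C1 (4 σ bonds) has steric number 4: sp3.
C2: 4 σ bonds — 4 electron domains, sp3.
C3 — 4 σ bonds. Steric number 4, so sp3.
C4 — 4 σ bonds. Steric number 4, so sp3.
C5 carries 4 σ bonds, giving a steric number of 4, so it is sp3.
C6 carries 3 σ bonds, plus one π bond, giving a steric number of 3, so it is sp2.
C7 carries 3 σ bonds, plus one π bond, giving a steric number of 3, so it is sp2.
C8: 4 σ bonds; 4 regions of electron density → sp3.

C1 sp3, C2 sp3, C3 sp3, C4 sp3, C5 sp3, C6 sp2, C7 sp2, C8 sp3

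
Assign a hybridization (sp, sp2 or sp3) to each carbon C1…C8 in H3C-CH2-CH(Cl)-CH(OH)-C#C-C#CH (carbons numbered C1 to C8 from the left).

C1 sp3, C2 sp3, C3 sp3, C4 sp3, C5 sp, C6 sp, C7 sp, C8 sp

C1 has 4 σ bonds: steric number 4 → sp3.
C2: 4 σ bonds; 4 regions of electron density → sp3.
C3 — 4 σ bonds. Steric number 4, so sp3.
C4 — 4 σ bonds. Steric number 4, so sp3.
C5 has 2 σ bonds, plus two π bonds: steric number 2 → sp.
C6: 2 σ bonds, plus two π bonds; 2 regions of electron density → sp.
C7 has 2 σ bonds, plus two π bonds: steric number 2 → sp.
C8: 2 σ bonds, plus two π bonds; 2 regions of electron density → sp.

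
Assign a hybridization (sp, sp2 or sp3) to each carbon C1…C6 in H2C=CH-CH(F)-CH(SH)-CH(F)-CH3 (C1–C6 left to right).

C1 (3 σ bonds, plus one π bond) has steric number 3: sp2.
C2 (3 σ bonds, plus one π bond) has steric number 3: sp2.
C3: 4 σ bonds; 4 regions of electron density → sp3.
C4 — 4 σ bonds. Steric number 4, so sp3.
C5 carries 4 σ bonds, giving a steric number of 4, so it is sp3.
C6: 4 σ bonds — 4 electron domains, sp3.

C1 sp2, C2 sp2, C3 sp3, C4 sp3, C5 sp3, C6 sp3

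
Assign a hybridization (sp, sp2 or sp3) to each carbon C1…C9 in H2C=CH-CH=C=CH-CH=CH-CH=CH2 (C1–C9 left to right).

C1: 3 σ bonds, plus one π bond — 3 electron domains, sp2.
C2 carries 3 σ bonds, plus one π bond, giving a steric number of 3, so it is sp2.
C3 (3 σ bonds, plus one π bond) has steric number 3: sp2.
C4: 2 σ bonds, plus two π bonds; 2 regions of electron density → sp.
C5: 3 σ bonds, plus one π bond — 3 electron domains, sp2.
C6: 3 σ bonds, plus one π bond — 3 electron domains, sp2.
C7 — 3 σ bonds, plus one π bond. Steric number 3, so sp2.
C8 carries 3 σ bonds, plus one π bond, giving a steric number of 3, so it is sp2.
C9 (3 σ bonds, plus one π bond) has steric number 3: sp2.

C1 sp2, C2 sp2, C3 sp2, C4 sp, C5 sp2, C6 sp2, C7 sp2, C8 sp2, C9 sp2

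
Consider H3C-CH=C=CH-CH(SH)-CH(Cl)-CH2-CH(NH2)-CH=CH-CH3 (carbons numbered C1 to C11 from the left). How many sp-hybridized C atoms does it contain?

1

C1: sp3
C2: sp2
C3: sp ✓
C4: sp2
C5: sp3
C6: sp3
C7: sp3
C8: sp3
C9: sp2
C10: sp2
C11: sp3
C3 → 1 sp carbon.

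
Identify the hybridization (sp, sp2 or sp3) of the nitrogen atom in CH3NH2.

sp^3

Three σ bonds + one lone pair = steric number 4 → sp3.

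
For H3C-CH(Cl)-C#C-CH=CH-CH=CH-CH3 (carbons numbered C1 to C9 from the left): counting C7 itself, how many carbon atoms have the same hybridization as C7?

4

C7 is sp2 (one π bond).
C1: sp3
C2: sp3
C3: sp
C4: sp
C5: sp2 ✓
C6: sp2 ✓
C7: sp2 ✓
C8: sp2 ✓
C9: sp3
4 carbons are sp2.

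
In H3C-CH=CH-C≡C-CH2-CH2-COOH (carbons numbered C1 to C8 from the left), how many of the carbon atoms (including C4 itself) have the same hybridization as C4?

2

C4 is sp (two π bonds).
C1: sp3
C2: sp2
C3: sp2
C4: sp ✓
C5: sp ✓
C6: sp3
C7: sp3
C8: sp2
2 carbons are sp.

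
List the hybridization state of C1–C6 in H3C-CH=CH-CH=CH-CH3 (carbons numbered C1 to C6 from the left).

C1: 4 σ bonds; 4 regions of electron density → sp3.
C2 (3 σ bonds, plus one π bond) has steric number 3: sp2.
C3 is sp2: 3 σ bonds, plus one π bond, 3 electron-density regions.
C4 (3 σ bonds, plus one π bond) has steric number 3: sp2.
C5: 3 σ bonds, plus one π bond — 3 electron domains, sp2.
C6 has 4 σ bonds: steric number 4 → sp3.

C1 sp3, C2 sp2, C3 sp2, C4 sp2, C5 sp2, C6 sp3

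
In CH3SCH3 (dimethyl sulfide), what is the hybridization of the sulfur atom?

The sulfur atom (2 σ bonds and 2 lone pairs) has steric number 4: sp3.

sp^3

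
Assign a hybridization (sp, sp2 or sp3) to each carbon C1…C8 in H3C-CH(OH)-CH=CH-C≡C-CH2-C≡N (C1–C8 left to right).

C1 sp3, C2 sp3, C3 sp2, C4 sp2, C5 sp, C6 sp, C7 sp3, C8 sp

C1 is sp3: 4 σ bonds, 4 electron-density regions.
C2: 4 σ bonds; 4 regions of electron density → sp3.
C3 (3 σ bonds, plus one π bond) has steric number 3: sp2.
C4: 3 σ bonds, plus one π bond — 3 electron domains, sp2.
C5 has 2 σ bonds, plus two π bonds: steric number 2 → sp.
C6: 2 σ bonds, plus two π bonds; 2 regions of electron density → sp.
C7 is sp3: 4 σ bonds, 4 electron-density regions.
C8 has 2 σ bonds, plus two π bonds: steric number 2 → sp.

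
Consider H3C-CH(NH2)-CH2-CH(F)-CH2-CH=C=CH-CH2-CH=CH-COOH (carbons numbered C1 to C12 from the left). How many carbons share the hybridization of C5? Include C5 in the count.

6

C5 is sp3 (only σ bonds).
C1: sp3 ✓
C2: sp3 ✓
C3: sp3 ✓
C4: sp3 ✓
C5: sp3 ✓
C6: sp2
C7: sp
C8: sp2
C9: sp3 ✓
C10: sp2
C11: sp2
C12: sp2
6 carbons are sp3.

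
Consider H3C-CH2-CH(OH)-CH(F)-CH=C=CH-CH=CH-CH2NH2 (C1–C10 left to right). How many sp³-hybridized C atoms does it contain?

C1: sp3 ✓
C2: sp3 ✓
C3: sp3 ✓
C4: sp3 ✓
C5: sp2
C6: sp
C7: sp2
C8: sp2
C9: sp2
C10: sp3 ✓
C1, C2, C3, C4, C10 → 5 sp3 carbons.

5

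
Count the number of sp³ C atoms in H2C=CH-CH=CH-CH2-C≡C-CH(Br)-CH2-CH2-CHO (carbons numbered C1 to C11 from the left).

4

C1: sp2
C2: sp2
C3: sp2
C4: sp2
C5: sp3 ✓
C6: sp
C7: sp
C8: sp3 ✓
C9: sp3 ✓
C10: sp3 ✓
C11: sp2
C5, C8, C9, C10 → 4 sp3 carbons.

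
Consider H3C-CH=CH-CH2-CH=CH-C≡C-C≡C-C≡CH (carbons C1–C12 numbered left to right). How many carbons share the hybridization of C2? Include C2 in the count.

C2 is sp2 (one π bond).
C1: sp3
C2: sp2 ✓
C3: sp2 ✓
C4: sp3
C5: sp2 ✓
C6: sp2 ✓
C7: sp
C8: sp
C9: sp
C10: sp
C11: sp
C12: sp
4 carbons are sp2.

4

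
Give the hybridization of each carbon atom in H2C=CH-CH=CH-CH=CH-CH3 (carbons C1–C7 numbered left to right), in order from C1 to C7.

C1 sp2, C2 sp2, C3 sp2, C4 sp2, C5 sp2, C6 sp2, C7 sp3

C1: 3 σ bonds, plus one π bond — 3 electron domains, sp2.
C2: 3 σ bonds, plus one π bond; 3 regions of electron density → sp2.
C3 (3 σ bonds, plus one π bond) has steric number 3: sp2.
C4: 3 σ bonds, plus one π bond — 3 electron domains, sp2.
C5 carries 3 σ bonds, plus one π bond, giving a steric number of 3, so it is sp2.
C6 — 3 σ bonds, plus one π bond. Steric number 3, so sp2.
C7 — 4 σ bonds. Steric number 4, so sp3.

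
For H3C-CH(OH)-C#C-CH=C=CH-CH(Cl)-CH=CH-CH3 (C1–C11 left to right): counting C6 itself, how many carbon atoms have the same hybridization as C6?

3

C6 is sp (two π bonds).
C1: sp3
C2: sp3
C3: sp ✓
C4: sp ✓
C5: sp2
C6: sp ✓
C7: sp2
C8: sp3
C9: sp2
C10: sp2
C11: sp3
3 carbons are sp.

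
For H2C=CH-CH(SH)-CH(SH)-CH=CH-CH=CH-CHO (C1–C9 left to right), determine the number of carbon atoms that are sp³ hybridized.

C1: sp2
C2: sp2
C3: sp3 ✓
C4: sp3 ✓
C5: sp2
C6: sp2
C7: sp2
C8: sp2
C9: sp2
C3, C4 → 2 sp3 carbons.

2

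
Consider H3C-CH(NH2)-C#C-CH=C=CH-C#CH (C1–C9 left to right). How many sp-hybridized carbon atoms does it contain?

C1: sp3
C2: sp3
C3: sp ✓
C4: sp ✓
C5: sp2
C6: sp ✓
C7: sp2
C8: sp ✓
C9: sp ✓
C3, C4, C6, C8, C9 → 5 sp carbons.

5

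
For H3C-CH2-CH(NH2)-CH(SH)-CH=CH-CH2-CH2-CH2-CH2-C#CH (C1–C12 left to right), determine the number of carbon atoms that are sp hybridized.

2

C1: sp3
C2: sp3
C3: sp3
C4: sp3
C5: sp2
C6: sp2
C7: sp3
C8: sp3
C9: sp3
C10: sp3
C11: sp ✓
C12: sp ✓
C11, C12 → 2 sp carbons.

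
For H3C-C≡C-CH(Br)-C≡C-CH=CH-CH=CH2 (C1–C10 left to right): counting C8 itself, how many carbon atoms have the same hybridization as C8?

4

C8 is sp2 (one π bond).
C1: sp3
C2: sp
C3: sp
C4: sp3
C5: sp
C6: sp
C7: sp2 ✓
C8: sp2 ✓
C9: sp2 ✓
C10: sp2 ✓
4 carbons are sp2.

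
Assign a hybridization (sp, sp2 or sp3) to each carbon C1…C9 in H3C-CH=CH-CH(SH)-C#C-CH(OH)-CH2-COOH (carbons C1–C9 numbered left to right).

C1 sp3, C2 sp2, C3 sp2, C4 sp3, C5 sp, C6 sp, C7 sp3, C8 sp3, C9 sp2

C1 carries 4 σ bonds, giving a steric number of 4, so it is sp3.
C2 has 3 σ bonds, plus one π bond: steric number 3 → sp2.
C3 carries 3 σ bonds, plus one π bond, giving a steric number of 3, so it is sp2.
C4: 4 σ bonds; 4 regions of electron density → sp3.
C5 is sp: 2 σ bonds, plus two π bonds, 2 electron-density regions.
C6 is sp: 2 σ bonds, plus two π bonds, 2 electron-density regions.
C7: 4 σ bonds; 4 regions of electron density → sp3.
C8 carries 4 σ bonds, giving a steric number of 4, so it is sp3.
C9 (3 σ bonds, plus one π bond) has steric number 3: sp2.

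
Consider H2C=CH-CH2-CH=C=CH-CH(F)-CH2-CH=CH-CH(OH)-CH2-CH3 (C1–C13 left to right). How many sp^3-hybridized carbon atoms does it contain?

C1: sp2
C2: sp2
C3: sp3 ✓
C4: sp2
C5: sp
C6: sp2
C7: sp3 ✓
C8: sp3 ✓
C9: sp2
C10: sp2
C11: sp3 ✓
C12: sp3 ✓
C13: sp3 ✓
C3, C7, C8, C11, C12, C13 → 6 sp3 carbons.

6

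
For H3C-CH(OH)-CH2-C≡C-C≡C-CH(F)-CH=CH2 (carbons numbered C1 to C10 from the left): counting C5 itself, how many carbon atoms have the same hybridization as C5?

C5 is sp (two π bonds).
C1: sp3
C2: sp3
C3: sp3
C4: sp ✓
C5: sp ✓
C6: sp ✓
C7: sp ✓
C8: sp3
C9: sp2
C10: sp2
4 carbons are sp.

4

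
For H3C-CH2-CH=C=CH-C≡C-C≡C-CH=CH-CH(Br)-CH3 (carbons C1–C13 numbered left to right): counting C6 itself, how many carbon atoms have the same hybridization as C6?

C6 is sp (two π bonds).
C1: sp3
C2: sp3
C3: sp2
C4: sp ✓
C5: sp2
C6: sp ✓
C7: sp ✓
C8: sp ✓
C9: sp ✓
C10: sp2
C11: sp2
C12: sp3
C13: sp3
5 carbons are sp.

5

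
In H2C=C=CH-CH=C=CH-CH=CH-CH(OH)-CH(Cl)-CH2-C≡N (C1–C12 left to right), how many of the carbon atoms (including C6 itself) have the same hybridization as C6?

C6 is sp2 (one π bond).
C1: sp2 ✓
C2: sp
C3: sp2 ✓
C4: sp2 ✓
C5: sp
C6: sp2 ✓
C7: sp2 ✓
C8: sp2 ✓
C9: sp3
C10: sp3
C11: sp3
C12: sp
6 carbons are sp2.

6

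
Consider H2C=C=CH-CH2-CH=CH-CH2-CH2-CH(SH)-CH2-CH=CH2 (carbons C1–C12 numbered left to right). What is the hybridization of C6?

sp^2

C6: 3 σ bonds, plus one π bond; 3 regions of electron density → sp2.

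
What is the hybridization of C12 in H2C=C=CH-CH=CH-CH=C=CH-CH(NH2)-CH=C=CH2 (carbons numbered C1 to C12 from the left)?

sp2

C12 carries 3 σ bonds, plus one π bond, giving a steric number of 3, so it is sp2.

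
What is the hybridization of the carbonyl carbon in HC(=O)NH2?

sp^2

The carbonyl carbon — 3 σ bonds, plus one π bond. Steric number 3, so sp2.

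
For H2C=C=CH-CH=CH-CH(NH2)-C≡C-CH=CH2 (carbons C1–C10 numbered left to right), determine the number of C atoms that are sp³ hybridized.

C1: sp2
C2: sp
C3: sp2
C4: sp2
C5: sp2
C6: sp3 ✓
C7: sp
C8: sp
C9: sp2
C10: sp2
C6 → 1 sp3 carbon.

1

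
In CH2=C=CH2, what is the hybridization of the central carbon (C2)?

sp

Two σ bonds and two π bonds (one to each neighbour) → sp.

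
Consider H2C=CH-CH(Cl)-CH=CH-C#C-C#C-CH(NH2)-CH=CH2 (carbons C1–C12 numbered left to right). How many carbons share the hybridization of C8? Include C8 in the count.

C8 is sp (two π bonds).
C1: sp2
C2: sp2
C3: sp3
C4: sp2
C5: sp2
C6: sp ✓
C7: sp ✓
C8: sp ✓
C9: sp ✓
C10: sp3
C11: sp2
C12: sp2
4 carbons are sp.

4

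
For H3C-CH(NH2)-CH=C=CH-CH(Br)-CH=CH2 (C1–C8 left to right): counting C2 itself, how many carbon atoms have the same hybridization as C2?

C2 is sp3 (only σ bonds).
C1: sp3 ✓
C2: sp3 ✓
C3: sp2
C4: sp
C5: sp2
C6: sp3 ✓
C7: sp2
C8: sp2
3 carbons are sp3.

3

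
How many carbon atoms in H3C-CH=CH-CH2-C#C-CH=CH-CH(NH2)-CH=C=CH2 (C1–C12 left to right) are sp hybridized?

3

C1: sp3
C2: sp2
C3: sp2
C4: sp3
C5: sp ✓
C6: sp ✓
C7: sp2
C8: sp2
C9: sp3
C10: sp2
C11: sp ✓
C12: sp2
C5, C6, C11 → 3 sp carbons.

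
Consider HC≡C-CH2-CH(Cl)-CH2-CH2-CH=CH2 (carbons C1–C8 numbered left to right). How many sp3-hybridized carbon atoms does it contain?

4

C1: sp
C2: sp
C3: sp3 ✓
C4: sp3 ✓
C5: sp3 ✓
C6: sp3 ✓
C7: sp2
C8: sp2
C3, C4, C5, C6 → 4 sp3 carbons.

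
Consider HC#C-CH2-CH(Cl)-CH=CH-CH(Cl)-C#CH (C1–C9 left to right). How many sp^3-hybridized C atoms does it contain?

C1: sp
C2: sp
C3: sp3 ✓
C4: sp3 ✓
C5: sp2
C6: sp2
C7: sp3 ✓
C8: sp
C9: sp
C3, C4, C7 → 3 sp3 carbons.

3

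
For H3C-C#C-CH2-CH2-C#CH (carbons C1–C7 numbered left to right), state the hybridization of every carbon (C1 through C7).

C1 sp3, C2 sp, C3 sp, C4 sp3, C5 sp3, C6 sp, C7 sp

C1 — 4 σ bonds. Steric number 4, so sp3.
C2 carries 2 σ bonds, plus two π bonds, giving a steric number of 2, so it is sp.
C3 is sp: 2 σ bonds, plus two π bonds, 2 electron-density regions.
C4: 4 σ bonds — 4 electron domains, sp3.
C5: 4 σ bonds — 4 electron domains, sp3.
C6 carries 2 σ bonds, plus two π bonds, giving a steric number of 2, so it is sp.
C7 is sp: 2 σ bonds, plus two π bonds, 2 electron-density regions.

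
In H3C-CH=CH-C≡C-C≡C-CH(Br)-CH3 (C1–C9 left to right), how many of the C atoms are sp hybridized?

4

C1: sp3
C2: sp2
C3: sp2
C4: sp ✓
C5: sp ✓
C6: sp ✓
C7: sp ✓
C8: sp3
C9: sp3
C4, C5, C6, C7 → 4 sp carbons.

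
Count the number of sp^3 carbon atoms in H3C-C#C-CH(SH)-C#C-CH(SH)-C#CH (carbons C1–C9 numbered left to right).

3

C1: sp3 ✓
C2: sp
C3: sp
C4: sp3 ✓
C5: sp
C6: sp
C7: sp3 ✓
C8: sp
C9: sp
C1, C4, C7 → 3 sp3 carbons.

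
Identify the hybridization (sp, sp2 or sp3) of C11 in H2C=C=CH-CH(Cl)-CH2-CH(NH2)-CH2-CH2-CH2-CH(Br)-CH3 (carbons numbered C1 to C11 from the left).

C11: 4 σ bonds; 4 regions of electron density → sp3.

sp3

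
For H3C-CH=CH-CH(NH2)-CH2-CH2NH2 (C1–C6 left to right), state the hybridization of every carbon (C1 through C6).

C1 sp3, C2 sp2, C3 sp2, C4 sp3, C5 sp3, C6 sp3

C1 (4 σ bonds) has steric number 4: sp3.
C2 — 3 σ bonds, plus one π bond. Steric number 3, so sp2.
C3 (3 σ bonds, plus one π bond) has steric number 3: sp2.
C4 has 4 σ bonds: steric number 4 → sp3.
C5 is sp3: 4 σ bonds, 4 electron-density regions.
C6 — 4 σ bonds. Steric number 4, so sp3.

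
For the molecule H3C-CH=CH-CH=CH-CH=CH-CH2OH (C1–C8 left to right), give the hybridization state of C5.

C5: 3 σ bonds, plus one π bond — 3 electron domains, sp2.

sp²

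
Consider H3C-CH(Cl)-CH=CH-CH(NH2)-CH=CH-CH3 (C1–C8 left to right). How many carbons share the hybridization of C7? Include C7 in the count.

C7 is sp2 (one π bond).
C1: sp3
C2: sp3
C3: sp2 ✓
C4: sp2 ✓
C5: sp3
C6: sp2 ✓
C7: sp2 ✓
C8: sp3
4 carbons are sp2.

4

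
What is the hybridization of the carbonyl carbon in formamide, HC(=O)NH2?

The carbonyl carbon — 3 σ bonds, plus one π bond. Steric number 3, so sp2.

sp²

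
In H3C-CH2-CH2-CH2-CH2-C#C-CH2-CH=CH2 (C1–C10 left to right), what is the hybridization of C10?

C10 is sp2: 3 σ bonds, plus one π bond, 3 electron-density regions.

sp2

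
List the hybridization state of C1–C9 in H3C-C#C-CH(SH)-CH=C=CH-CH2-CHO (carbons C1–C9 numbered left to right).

C1 (4 σ bonds) has steric number 4: sp3.
C2 is sp: 2 σ bonds, plus two π bonds, 2 electron-density regions.
C3: 2 σ bonds, plus two π bonds; 2 regions of electron density → sp.
C4 is sp3: 4 σ bonds, 4 electron-density regions.
C5 has 3 σ bonds, plus one π bond: steric number 3 → sp2.
C6: 2 σ bonds, plus two π bonds — 2 electron domains, sp.
C7 (3 σ bonds, plus one π bond) has steric number 3: sp2.
C8 carries 4 σ bonds, giving a steric number of 4, so it is sp3.
C9 — 3 σ bonds, plus one π bond. Steric number 3, so sp2.

C1 sp3, C2 sp, C3 sp, C4 sp3, C5 sp2, C6 sp, C7 sp2, C8 sp3, C9 sp2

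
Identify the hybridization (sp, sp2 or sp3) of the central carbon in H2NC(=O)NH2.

sp^2

The central carbon: 3 σ bonds, plus one π bond — 3 electron domains, sp2.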